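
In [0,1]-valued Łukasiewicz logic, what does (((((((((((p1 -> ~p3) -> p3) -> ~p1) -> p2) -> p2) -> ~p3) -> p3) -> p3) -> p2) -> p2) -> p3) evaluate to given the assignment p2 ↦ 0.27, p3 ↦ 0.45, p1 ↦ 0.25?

~p3: Łukasiewicz ¬ gives 1 − 0.45 = 0.55
(p1 -> ~p3): min(1, 1 − 0.25 + 0.55) = 1
((p1 -> ~p3) -> p3): min(1, 1 − 1 + 0.45) = 0.45
~p1: Łukasiewicz ¬ gives 1 − 0.25 = 0.75
(((p1 -> ~p3) -> p3) -> ~p1): min(1, 1 − 0.45 + 0.75) = 1
((((p1 -> ~p3) -> p3) -> ~p1) -> p2): min(1, 1 − 1 + 0.27) = 0.27
(((((p1 -> ~p3) -> p3) -> ~p1) -> p2) -> p2): min(1, 1 − 0.27 + 0.27) = 1
~p3: Łukasiewicz ¬ gives 1 − 0.45 = 0.55
((((((p1 -> ~p3) -> p3) -> ~p1) -> p2) -> p2) -> ~p3): min(1, 1 − 1 + 0.55) = 0.55
(((((((p1 -> ~p3) -> p3) -> ~p1) -> p2) -> p2) -> ~p3) -> p3): min(1, 1 − 0.55 + 0.45) = 0.9
((((((((p1 -> ~p3) -> p3) -> ~p1) -> p2) -> p2) -> ~p3) -> p3) -> p3): min(1, 1 − 0.9 + 0.45) = 0.55
(((((((((p1 -> ~p3) -> p3) -> ~p1) -> p2) -> p2) -> ~p3) -> p3) -> p3) -> p2): min(1, 1 − 0.55 + 0.27) = 0.72
((((((((((p1 -> ~p3) -> p3) -> ~p1) -> p2) -> p2) -> ~p3) -> p3) -> p3) -> p2) -> p2): min(1, 1 − 0.72 + 0.27) = 0.55
(((((((((((p1 -> ~p3) -> p3) -> ~p1) -> p2) -> p2) -> ~p3) -> p3) -> p3) -> p2) -> p2) -> p3): min(1, 1 − 0.55 + 0.45) = 0.9

0.90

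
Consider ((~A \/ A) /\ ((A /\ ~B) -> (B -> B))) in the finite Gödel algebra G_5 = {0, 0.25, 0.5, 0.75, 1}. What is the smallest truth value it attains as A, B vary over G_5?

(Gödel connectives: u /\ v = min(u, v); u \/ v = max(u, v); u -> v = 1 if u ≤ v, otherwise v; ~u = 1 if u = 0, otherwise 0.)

The minimum is attained at A = 0.25, B = 0:
  ~A: Gödel ¬ of 0.25 = 0 (operand ≠ 0)
  (~A \/ A) = max(0, 0.25) = 0.25
  ~B: Gödel ¬ of 0 = 1 (operand is 0)
  (A /\ ~B) = min(0.25, 1) = 0.25
  (B -> B): 0 ≤ 0, so result = 1
  ((A /\ ~B) -> (B -> B)): 0.25 ≤ 1, so result = 1
  ((~A \/ A) /\ ((A /\ ~B) -> (B -> B))) = min(0.25, 1) = 0.25
Checking all 25 assignments confirms none give a value below 0.25.

0.25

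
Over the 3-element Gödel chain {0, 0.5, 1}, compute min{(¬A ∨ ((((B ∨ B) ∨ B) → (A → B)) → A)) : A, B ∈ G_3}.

0.50

The minimum is attained at A = 0.5, B = 0:
  ¬A: Gödel ¬ of 0.5 = 0 (operand ≠ 0)
  (B ∨ B) = max(0, 0) = 0
  ((B ∨ B) ∨ B) = max(0, 0) = 0
  (A → B): 0.5 > 0, so result = 0
  (((B ∨ B) ∨ B) → (A → B)): 0 ≤ 0, so result = 1
  ((((B ∨ B) ∨ B) → (A → B)) → A): 1 > 0.5, so result = 0.5
  (¬A ∨ ((((B ∨ B) ∨ B) → (A → B)) → A)) = max(0, 0.5) = 0.5
Checking all 9 assignments confirms none give a value below 0.50.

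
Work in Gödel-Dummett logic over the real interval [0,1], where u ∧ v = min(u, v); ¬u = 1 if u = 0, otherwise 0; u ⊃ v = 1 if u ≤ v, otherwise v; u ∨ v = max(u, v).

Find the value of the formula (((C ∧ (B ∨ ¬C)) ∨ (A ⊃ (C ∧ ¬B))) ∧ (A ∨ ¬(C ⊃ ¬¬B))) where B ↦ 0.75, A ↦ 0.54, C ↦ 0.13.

0.13

¬C: Gödel ¬ of 0.13 = 0 (operand ≠ 0)
(B ∨ ¬C) = max(0.75, 0) = 0.75
(C ∧ (B ∨ ¬C)) = min(0.13, 0.75) = 0.13
¬B: Gödel ¬ of 0.75 = 0 (operand ≠ 0)
(C ∧ ¬B) = min(0.13, 0) = 0
(A ⊃ (C ∧ ¬B)): 0.54 > 0, so result = 0
((C ∧ (B ∨ ¬C)) ∨ (A ⊃ (C ∧ ¬B))) = max(0.13, 0) = 0.13
¬B: Gödel ¬ of 0.75 = 0 (operand ≠ 0)
¬¬B: Gödel ¬ of 0 = 1 (operand is 0)
(C ⊃ ¬¬B): 0.13 ≤ 1, so result = 1
¬(C ⊃ ¬¬B): Gödel ¬ of 1 = 0 (operand ≠ 0)
(A ∨ ¬(C ⊃ ¬¬B)) = max(0.54, 0) = 0.54
(((C ∧ (B ∨ ¬C)) ∨ (A ⊃ (C ∧ ¬B))) ∧ (A ∨ ¬(C ⊃ ¬¬B))) = min(0.13, 0.54) = 0.13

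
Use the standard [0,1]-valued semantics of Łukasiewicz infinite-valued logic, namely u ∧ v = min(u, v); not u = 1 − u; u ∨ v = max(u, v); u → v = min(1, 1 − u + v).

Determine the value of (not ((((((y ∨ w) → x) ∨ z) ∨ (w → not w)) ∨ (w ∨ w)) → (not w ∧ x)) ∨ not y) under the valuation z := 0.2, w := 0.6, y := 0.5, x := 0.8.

(y ∨ w) = max(0.5, 0.6) = 0.6
((y ∨ w) → x): min(1, 1 − 0.6 + 0.8) = 1
(((y ∨ w) → x) ∨ z) = max(1, 0.2) = 1
not w: Łukasiewicz ¬ gives 1 − 0.6 = 0.4
(w → not w): min(1, 1 − 0.6 + 0.4) = 0.8
((((y ∨ w) → x) ∨ z) ∨ (w → not w)) = max(1, 0.8) = 1
(w ∨ w) = max(0.6, 0.6) = 0.6
(((((y ∨ w) → x) ∨ z) ∨ (w → not w)) ∨ (w ∨ w)) = max(1, 0.6) = 1
not w: Łukasiewicz ¬ gives 1 − 0.6 = 0.4
(not w ∧ x) = min(0.4, 0.8) = 0.4
((((((y ∨ w) → x) ∨ z) ∨ (w → not w)) ∨ (w ∨ w)) → (not w ∧ x)): min(1, 1 − 1 + 0.4) = 0.4
not ((((((y ∨ w) → x) ∨ z) ∨ (w → not w)) ∨ (w ∨ w)) → (not w ∧ x)): Łukasiewicz ¬ gives 1 − 0.4 = 0.6
not y: Łukasiewicz ¬ gives 1 − 0.5 = 0.5
(not ((((((y ∨ w) → x) ∨ z) ∨ (w → not w)) ∨ (w ∨ w)) → (not w ∧ x)) ∨ not y) = max(0.6, 0.5) = 0.6

0.60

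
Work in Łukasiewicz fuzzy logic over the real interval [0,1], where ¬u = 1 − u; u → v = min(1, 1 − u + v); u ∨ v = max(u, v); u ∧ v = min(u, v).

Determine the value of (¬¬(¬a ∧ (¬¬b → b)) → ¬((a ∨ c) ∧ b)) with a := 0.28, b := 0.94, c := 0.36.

0.92

¬a: Łukasiewicz ¬ gives 1 − 0.28 = 0.72
¬b: Łukasiewicz ¬ gives 1 − 0.94 = 0.06
¬¬b: Łukasiewicz ¬ gives 1 − 0.06 = 0.94
(¬¬b → b): min(1, 1 − 0.94 + 0.94) = 1
(¬a ∧ (¬¬b → b)) = min(0.72, 1) = 0.72
¬(¬a ∧ (¬¬b → b)): Łukasiewicz ¬ gives 1 − 0.72 = 0.28
¬¬(¬a ∧ (¬¬b → b)): Łukasiewicz ¬ gives 1 − 0.28 = 0.72
(a ∨ c) = max(0.28, 0.36) = 0.36
((a ∨ c) ∧ b) = min(0.36, 0.94) = 0.36
¬((a ∨ c) ∧ b): Łukasiewicz ¬ gives 1 − 0.36 = 0.64
(¬¬(¬a ∧ (¬¬b → b)) → ¬((a ∨ c) ∧ b)): min(1, 1 − 0.72 + 0.64) = 0.92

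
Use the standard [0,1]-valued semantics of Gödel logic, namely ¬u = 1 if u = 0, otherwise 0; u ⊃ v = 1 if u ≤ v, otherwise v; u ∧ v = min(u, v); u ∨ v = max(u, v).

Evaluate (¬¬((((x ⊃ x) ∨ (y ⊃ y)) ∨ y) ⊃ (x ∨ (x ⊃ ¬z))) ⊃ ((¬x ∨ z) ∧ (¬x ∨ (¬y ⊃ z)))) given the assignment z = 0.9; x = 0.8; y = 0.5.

(x ⊃ x): 0.8 ≤ 0.8, so result = 1
(y ⊃ y): 0.5 ≤ 0.5, so result = 1
((x ⊃ x) ∨ (y ⊃ y)) = max(1, 1) = 1
(((x ⊃ x) ∨ (y ⊃ y)) ∨ y) = max(1, 0.5) = 1
¬z: Gödel ¬ of 0.9 = 0 (operand ≠ 0)
(x ⊃ ¬z): 0.8 > 0, so result = 0
(x ∨ (x ⊃ ¬z)) = max(0.8, 0) = 0.8
((((x ⊃ x) ∨ (y ⊃ y)) ∨ y) ⊃ (x ∨ (x ⊃ ¬z))): 1 > 0.8, so result = 0.8
¬((((x ⊃ x) ∨ (y ⊃ y)) ∨ y) ⊃ (x ∨ (x ⊃ ¬z))): Gödel ¬ of 0.8 = 0 (operand ≠ 0)
¬¬((((x ⊃ x) ∨ (y ⊃ y)) ∨ y) ⊃ (x ∨ (x ⊃ ¬z))): Gödel ¬ of 0 = 1 (operand is 0)
¬x: Gödel ¬ of 0.8 = 0 (operand ≠ 0)
(¬x ∨ z) = max(0, 0.9) = 0.9
¬x: Gödel ¬ of 0.8 = 0 (operand ≠ 0)
¬y: Gödel ¬ of 0.5 = 0 (operand ≠ 0)
(¬y ⊃ z): 0 ≤ 0.9, so result = 1
(¬x ∨ (¬y ⊃ z)) = max(0, 1) = 1
((¬x ∨ z) ∧ (¬x ∨ (¬y ⊃ z))) = min(0.9, 1) = 0.9
(¬¬((((x ⊃ x) ∨ (y ⊃ y)) ∨ y) ⊃ (x ∨ (x ⊃ ¬z))) ⊃ ((¬x ∨ z) ∧ (¬x ∨ (¬y ⊃ z)))): 1 > 0.9, so result = 0.9

0.90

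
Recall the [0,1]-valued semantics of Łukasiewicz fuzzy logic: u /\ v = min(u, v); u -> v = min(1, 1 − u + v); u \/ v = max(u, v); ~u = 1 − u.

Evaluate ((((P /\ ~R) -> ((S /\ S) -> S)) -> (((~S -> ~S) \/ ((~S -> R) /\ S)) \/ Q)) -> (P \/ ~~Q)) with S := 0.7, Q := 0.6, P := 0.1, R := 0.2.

~R: Łukasiewicz ¬ gives 1 − 0.2 = 0.8
(P /\ ~R) = min(0.1, 0.8) = 0.1
(S /\ S) = min(0.7, 0.7) = 0.7
((S /\ S) -> S): min(1, 1 − 0.7 + 0.7) = 1
((P /\ ~R) -> ((S /\ S) -> S)): min(1, 1 − 0.1 + 1) = 1
~S: Łukasiewicz ¬ gives 1 − 0.7 = 0.3
~S: Łukasiewicz ¬ gives 1 − 0.7 = 0.3
(~S -> ~S): min(1, 1 − 0.3 + 0.3) = 1
~S: Łukasiewicz ¬ gives 1 − 0.7 = 0.3
(~S -> R): min(1, 1 − 0.3 + 0.2) = 0.9
((~S -> R) /\ S) = min(0.9, 0.7) = 0.7
((~S -> ~S) \/ ((~S -> R) /\ S)) = max(1, 0.7) = 1
(((~S -> ~S) \/ ((~S -> R) /\ S)) \/ Q) = max(1, 0.6) = 1
(((P /\ ~R) -> ((S /\ S) -> S)) -> (((~S -> ~S) \/ ((~S -> R) /\ S)) \/ Q)): min(1, 1 − 1 + 1) = 1
~Q: Łukasiewicz ¬ gives 1 − 0.6 = 0.4
~~Q: Łukasiewicz ¬ gives 1 − 0.4 = 0.6
(P \/ ~~Q) = max(0.1, 0.6) = 0.6
((((P /\ ~R) -> ((S /\ S) -> S)) -> (((~S -> ~S) \/ ((~S -> R) /\ S)) \/ Q)) -> (P \/ ~~Q)): min(1, 1 − 1 + 0.6) = 0.6

0.60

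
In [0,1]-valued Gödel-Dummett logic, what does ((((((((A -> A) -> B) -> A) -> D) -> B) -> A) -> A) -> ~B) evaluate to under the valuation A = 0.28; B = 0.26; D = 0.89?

0.00

(A -> A): 0.28 ≤ 0.28, so result = 1
((A -> A) -> B): 1 > 0.26, so result = 0.26
(((A -> A) -> B) -> A): 0.26 ≤ 0.28, so result = 1
((((A -> A) -> B) -> A) -> D): 1 > 0.89, so result = 0.89
(((((A -> A) -> B) -> A) -> D) -> B): 0.89 > 0.26, so result = 0.26
((((((A -> A) -> B) -> A) -> D) -> B) -> A): 0.26 ≤ 0.28, so result = 1
(((((((A -> A) -> B) -> A) -> D) -> B) -> A) -> A): 1 > 0.28, so result = 0.28
~B: Gödel ¬ of 0.26 = 0 (operand ≠ 0)
((((((((A -> A) -> B) -> A) -> D) -> B) -> A) -> A) -> ~B): 0.28 > 0, so result = 0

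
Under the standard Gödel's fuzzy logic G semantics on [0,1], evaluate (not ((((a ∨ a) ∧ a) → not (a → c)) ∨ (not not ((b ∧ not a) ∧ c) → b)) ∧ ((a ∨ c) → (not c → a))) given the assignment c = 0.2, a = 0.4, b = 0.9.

0.00

(a ∨ a) = max(0.4, 0.4) = 0.4
((a ∨ a) ∧ a) = min(0.4, 0.4) = 0.4
(a → c): 0.4 > 0.2, so result = 0.2
not (a → c): Gödel ¬ of 0.2 = 0 (operand ≠ 0)
(((a ∨ a) ∧ a) → not (a → c)): 0.4 > 0, so result = 0
not a: Gödel ¬ of 0.4 = 0 (operand ≠ 0)
(b ∧ not a) = min(0.9, 0) = 0
((b ∧ not a) ∧ c) = min(0, 0.2) = 0
not ((b ∧ not a) ∧ c): Gödel ¬ of 0 = 1 (operand is 0)
not not ((b ∧ not a) ∧ c): Gödel ¬ of 1 = 0 (operand ≠ 0)
(not not ((b ∧ not a) ∧ c) → b): 0 ≤ 0.9, so result = 1
((((a ∨ a) ∧ a) → not (a → c)) ∨ (not not ((b ∧ not a) ∧ c) → b)) = max(0, 1) = 1
not ((((a ∨ a) ∧ a) → not (a → c)) ∨ (not not ((b ∧ not a) ∧ c) → b)): Gödel ¬ of 1 = 0 (operand ≠ 0)
(a ∨ c) = max(0.4, 0.2) = 0.4
not c: Gödel ¬ of 0.2 = 0 (operand ≠ 0)
(not c → a): 0 ≤ 0.4, so result = 1
((a ∨ c) → (not c → a)): 0.4 ≤ 1, so result = 1
(not ((((a ∨ a) ∧ a) → not (a → c)) ∨ (not not ((b ∧ not a) ∧ c) → b)) ∧ ((a ∨ c) → (not c → a))) = min(0, 1) = 0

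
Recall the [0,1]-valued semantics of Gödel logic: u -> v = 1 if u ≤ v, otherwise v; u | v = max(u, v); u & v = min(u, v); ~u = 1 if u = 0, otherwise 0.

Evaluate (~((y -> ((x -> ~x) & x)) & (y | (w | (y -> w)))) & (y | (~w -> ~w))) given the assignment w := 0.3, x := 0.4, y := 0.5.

~x: Gödel ¬ of 0.4 = 0 (operand ≠ 0)
(x -> ~x): 0.4 > 0, so result = 0
((x -> ~x) & x) = min(0, 0.4) = 0
(y -> ((x -> ~x) & x)): 0.5 > 0, so result = 0
(y -> w): 0.5 > 0.3, so result = 0.3
(w | (y -> w)) = max(0.3, 0.3) = 0.3
(y | (w | (y -> w))) = max(0.5, 0.3) = 0.5
((y -> ((x -> ~x) & x)) & (y | (w | (y -> w)))) = min(0, 0.5) = 0
~((y -> ((x -> ~x) & x)) & (y | (w | (y -> w)))): Gödel ¬ of 0 = 1 (operand is 0)
~w: Gödel ¬ of 0.3 = 0 (operand ≠ 0)
~w: Gödel ¬ of 0.3 = 0 (operand ≠ 0)
(~w -> ~w): 0 ≤ 0, so result = 1
(y | (~w -> ~w)) = max(0.5, 1) = 1
(~((y -> ((x -> ~x) & x)) & (y | (w | (y -> w)))) & (y | (~w -> ~w))) = min(1, 1) = 1

1.00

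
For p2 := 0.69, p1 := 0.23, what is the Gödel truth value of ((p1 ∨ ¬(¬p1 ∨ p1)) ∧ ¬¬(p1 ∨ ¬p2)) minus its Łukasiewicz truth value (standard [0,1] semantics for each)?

Gödel evaluation:
  ¬p1: Gödel ¬ of 0.23 = 0 (operand ≠ 0)
  (¬p1 ∨ p1) = max(0, 0.23) = 0.23
  ¬(¬p1 ∨ p1): Gödel ¬ of 0.23 = 0 (operand ≠ 0)
  (p1 ∨ ¬(¬p1 ∨ p1)) = max(0.23, 0) = 0.23
  ¬p2: Gödel ¬ of 0.69 = 0 (operand ≠ 0)
  (p1 ∨ ¬p2) = max(0.23, 0) = 0.23
  ¬(p1 ∨ ¬p2): Gödel ¬ of 0.23 = 0 (operand ≠ 0)
  ¬¬(p1 ∨ ¬p2): Gödel ¬ of 0 = 1 (operand is 0)
  ((p1 ∨ ¬(¬p1 ∨ p1)) ∧ ¬¬(p1 ∨ ¬p2)) = min(0.23, 1) = 0.23
  Gödel value = 0.23
Łukasiewicz evaluation:
  ¬p1: Łukasiewicz ¬ gives 1 − 0.23 = 0.77
  (¬p1 ∨ p1) = max(0.77, 0.23) = 0.77
  ¬(¬p1 ∨ p1): Łukasiewicz ¬ gives 1 − 0.77 = 0.23
  (p1 ∨ ¬(¬p1 ∨ p1)) = max(0.23, 0.23) = 0.23
  ¬p2: Łukasiewicz ¬ gives 1 − 0.69 = 0.31
  (p1 ∨ ¬p2) = max(0.23, 0.31) = 0.31
  ¬(p1 ∨ ¬p2): Łukasiewicz ¬ gives 1 − 0.31 = 0.69
  ¬¬(p1 ∨ ¬p2): Łukasiewicz ¬ gives 1 − 0.69 = 0.31
  ((p1 ∨ ¬(¬p1 ∨ p1)) ∧ ¬¬(p1 ∨ ¬p2)) = min(0.23, 0.31) = 0.23
  Łukasiewicz value = 0.23
Difference: 0.23 − 0.23 = 0.00

0.00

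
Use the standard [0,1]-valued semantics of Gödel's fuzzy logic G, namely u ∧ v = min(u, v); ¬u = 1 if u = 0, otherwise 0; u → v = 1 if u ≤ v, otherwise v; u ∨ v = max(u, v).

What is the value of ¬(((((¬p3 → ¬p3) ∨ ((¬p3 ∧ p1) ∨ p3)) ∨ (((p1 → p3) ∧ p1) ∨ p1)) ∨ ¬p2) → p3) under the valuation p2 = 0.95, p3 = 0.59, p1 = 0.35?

¬p3: Gödel ¬ of 0.59 = 0 (operand ≠ 0)
¬p3: Gödel ¬ of 0.59 = 0 (operand ≠ 0)
(¬p3 → ¬p3): 0 ≤ 0, so result = 1
¬p3: Gödel ¬ of 0.59 = 0 (operand ≠ 0)
(¬p3 ∧ p1) = min(0, 0.35) = 0
((¬p3 ∧ p1) ∨ p3) = max(0, 0.59) = 0.59
((¬p3 → ¬p3) ∨ ((¬p3 ∧ p1) ∨ p3)) = max(1, 0.59) = 1
(p1 → p3): 0.35 ≤ 0.59, so result = 1
((p1 → p3) ∧ p1) = min(1, 0.35) = 0.35
(((p1 → p3) ∧ p1) ∨ p1) = max(0.35, 0.35) = 0.35
(((¬p3 → ¬p3) ∨ ((¬p3 ∧ p1) ∨ p3)) ∨ (((p1 → p3) ∧ p1) ∨ p1)) = max(1, 0.35) = 1
¬p2: Gödel ¬ of 0.95 = 0 (operand ≠ 0)
((((¬p3 → ¬p3) ∨ ((¬p3 ∧ p1) ∨ p3)) ∨ (((p1 → p3) ∧ p1) ∨ p1)) ∨ ¬p2) = max(1, 0) = 1
(((((¬p3 → ¬p3) ∨ ((¬p3 ∧ p1) ∨ p3)) ∨ (((p1 → p3) ∧ p1) ∨ p1)) ∨ ¬p2) → p3): 1 > 0.59, so result = 0.59
¬(((((¬p3 → ¬p3) ∨ ((¬p3 ∧ p1) ∨ p3)) ∨ (((p1 → p3) ∧ p1) ∨ p1)) ∨ ¬p2) → p3): Gödel ¬ of 0.59 = 0 (operand ≠ 0)

0.00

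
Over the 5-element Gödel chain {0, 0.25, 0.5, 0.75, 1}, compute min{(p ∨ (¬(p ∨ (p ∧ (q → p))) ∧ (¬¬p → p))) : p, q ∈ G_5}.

The minimum is attained at p = 0.25, q = 0:
  (q → p): 0 ≤ 0.25, so result = 1
  (p ∧ (q → p)) = min(0.25, 1) = 0.25
  (p ∨ (p ∧ (q → p))) = max(0.25, 0.25) = 0.25
  ¬(p ∨ (p ∧ (q → p))): Gödel ¬ of 0.25 = 0 (operand ≠ 0)
  ¬p: Gödel ¬ of 0.25 = 0 (operand ≠ 0)
  ¬¬p: Gödel ¬ of 0 = 1 (operand is 0)
  (¬¬p → p): 1 > 0.25, so result = 0.25
  (¬(p ∨ (p ∧ (q → p))) ∧ (¬¬p → p)) = min(0, 0.25) = 0
  (p ∨ (¬(p ∨ (p ∧ (q → p))) ∧ (¬¬p → p))) = max(0.25, 0) = 0.25
Checking all 25 assignments confirms none give a value below 0.25.

0.25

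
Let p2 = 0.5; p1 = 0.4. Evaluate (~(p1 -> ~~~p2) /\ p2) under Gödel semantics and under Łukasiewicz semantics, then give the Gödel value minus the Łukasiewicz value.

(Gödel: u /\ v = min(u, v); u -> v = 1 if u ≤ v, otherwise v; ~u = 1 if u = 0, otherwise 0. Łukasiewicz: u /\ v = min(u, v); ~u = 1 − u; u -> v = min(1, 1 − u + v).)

Gödel evaluation:
  ~p2: Gödel ¬ of 0.5 = 0 (operand ≠ 0)
  ~~p2: Gödel ¬ of 0 = 1 (operand is 0)
  ~~~p2: Gödel ¬ of 1 = 0 (operand ≠ 0)
  (p1 -> ~~~p2): 0.4 > 0, so result = 0
  ~(p1 -> ~~~p2): Gödel ¬ of 0 = 1 (operand is 0)
  (~(p1 -> ~~~p2) /\ p2) = min(1, 0.5) = 0.5
  Gödel value = 0.5
Łukasiewicz evaluation:
  ~p2: Łukasiewicz ¬ gives 1 − 0.5 = 0.5
  ~~p2: Łukasiewicz ¬ gives 1 − 0.5 = 0.5
  ~~~p2: Łukasiewicz ¬ gives 1 − 0.5 = 0.5
  (p1 -> ~~~p2): min(1, 1 − 0.4 + 0.5) = 1
  ~(p1 -> ~~~p2): Łukasiewicz ¬ gives 1 − 1 = 0
  (~(p1 -> ~~~p2) /\ p2) = min(0, 0.5) = 0
  Łukasiewicz value = 0
Difference: 0.5 − 0 = 0.50

0.50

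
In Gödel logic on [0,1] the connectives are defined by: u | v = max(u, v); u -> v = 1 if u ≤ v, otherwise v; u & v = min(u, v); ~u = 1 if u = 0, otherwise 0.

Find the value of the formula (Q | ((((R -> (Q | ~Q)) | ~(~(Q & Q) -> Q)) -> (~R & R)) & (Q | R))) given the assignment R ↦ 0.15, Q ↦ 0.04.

~Q: Gödel ¬ of 0.04 = 0 (operand ≠ 0)
(Q | ~Q) = max(0.04, 0) = 0.04
(R -> (Q | ~Q)): 0.15 > 0.04, so result = 0.04
(Q & Q) = min(0.04, 0.04) = 0.04
~(Q & Q): Gödel ¬ of 0.04 = 0 (operand ≠ 0)
(~(Q & Q) -> Q): 0 ≤ 0.04, so result = 1
~(~(Q & Q) -> Q): Gödel ¬ of 1 = 0 (operand ≠ 0)
((R -> (Q | ~Q)) | ~(~(Q & Q) -> Q)) = max(0.04, 0) = 0.04
~R: Gödel ¬ of 0.15 = 0 (operand ≠ 0)
(~R & R) = min(0, 0.15) = 0
(((R -> (Q | ~Q)) | ~(~(Q & Q) -> Q)) -> (~R & R)): 0.04 > 0, so result = 0
(Q | R) = max(0.04, 0.15) = 0.15
((((R -> (Q | ~Q)) | ~(~(Q & Q) -> Q)) -> (~R & R)) & (Q | R)) = min(0, 0.15) = 0
(Q | ((((R -> (Q | ~Q)) | ~(~(Q & Q) -> Q)) -> (~R & R)) & (Q | R))) = max(0.04, 0) = 0.04

0.04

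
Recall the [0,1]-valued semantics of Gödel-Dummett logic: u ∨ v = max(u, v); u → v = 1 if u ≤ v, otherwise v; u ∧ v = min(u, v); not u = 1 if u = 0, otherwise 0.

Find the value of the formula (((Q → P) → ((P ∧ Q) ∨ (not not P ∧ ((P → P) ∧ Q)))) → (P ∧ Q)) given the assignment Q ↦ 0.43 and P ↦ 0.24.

(Q → P): 0.43 > 0.24, so result = 0.24
(P ∧ Q) = min(0.24, 0.43) = 0.24
not P: Gödel ¬ of 0.24 = 0 (operand ≠ 0)
not not P: Gödel ¬ of 0 = 1 (operand is 0)
(P → P): 0.24 ≤ 0.24, so result = 1
((P → P) ∧ Q) = min(1, 0.43) = 0.43
(not not P ∧ ((P → P) ∧ Q)) = min(1, 0.43) = 0.43
((P ∧ Q) ∨ (not not P ∧ ((P → P) ∧ Q))) = max(0.24, 0.43) = 0.43
((Q → P) → ((P ∧ Q) ∨ (not not P ∧ ((P → P) ∧ Q)))): 0.24 ≤ 0.43, so result = 1
(P ∧ Q) = min(0.24, 0.43) = 0.24
(((Q → P) → ((P ∧ Q) ∨ (not not P ∧ ((P → P) ∧ Q)))) → (P ∧ Q)): 1 > 0.24, so result = 0.24

0.24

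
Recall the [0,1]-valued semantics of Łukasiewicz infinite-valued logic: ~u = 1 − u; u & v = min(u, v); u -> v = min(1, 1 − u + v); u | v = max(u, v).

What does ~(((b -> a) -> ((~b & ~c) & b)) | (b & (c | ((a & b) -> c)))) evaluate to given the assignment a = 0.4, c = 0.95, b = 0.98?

0.02

(b -> a): min(1, 1 − 0.98 + 0.4) = 0.42
~b: Łukasiewicz ¬ gives 1 − 0.98 = 0.02
~c: Łukasiewicz ¬ gives 1 − 0.95 = 0.05
(~b & ~c) = min(0.02, 0.05) = 0.02
((~b & ~c) & b) = min(0.02, 0.98) = 0.02
((b -> a) -> ((~b & ~c) & b)): min(1, 1 − 0.42 + 0.02) = 0.6
(a & b) = min(0.4, 0.98) = 0.4
((a & b) -> c): min(1, 1 − 0.4 + 0.95) = 1
(c | ((a & b) -> c)) = max(0.95, 1) = 1
(b & (c | ((a & b) -> c))) = min(0.98, 1) = 0.98
(((b -> a) -> ((~b & ~c) & b)) | (b & (c | ((a & b) -> c)))) = max(0.6, 0.98) = 0.98
~(((b -> a) -> ((~b & ~c) & b)) | (b & (c | ((a & b) -> c)))): Łukasiewicz ¬ gives 1 − 0.98 = 0.02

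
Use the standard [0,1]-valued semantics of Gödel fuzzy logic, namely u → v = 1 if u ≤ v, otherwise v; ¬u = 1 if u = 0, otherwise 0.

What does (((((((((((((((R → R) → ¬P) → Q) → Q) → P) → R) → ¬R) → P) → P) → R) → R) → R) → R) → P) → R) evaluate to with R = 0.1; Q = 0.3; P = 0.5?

(R → R): 0.1 ≤ 0.1, so result = 1
¬P: Gödel ¬ of 0.5 = 0 (operand ≠ 0)
((R → R) → ¬P): 1 > 0, so result = 0
(((R → R) → ¬P) → Q): 0 ≤ 0.3, so result = 1
((((R → R) → ¬P) → Q) → Q): 1 > 0.3, so result = 0.3
(((((R → R) → ¬P) → Q) → Q) → P): 0.3 ≤ 0.5, so result = 1
((((((R → R) → ¬P) → Q) → Q) → P) → R): 1 > 0.1, so result = 0.1
¬R: Gödel ¬ of 0.1 = 0 (operand ≠ 0)
(((((((R → R) → ¬P) → Q) → Q) → P) → R) → ¬R): 0.1 > 0, so result = 0
((((((((R → R) → ¬P) → Q) → Q) → P) → R) → ¬R) → P): 0 ≤ 0.5, so result = 1
(((((((((R → R) → ¬P) → Q) → Q) → P) → R) → ¬R) → P) → P): 1 > 0.5, so result = 0.5
((((((((((R → R) → ¬P) → Q) → Q) → P) → R) → ¬R) → P) → P) → R): 0.5 > 0.1, so result = 0.1
(((((((((((R → R) → ¬P) → Q) → Q) → P) → R) → ¬R) → P) → P) → R) → R): 0.1 ≤ 0.1, so result = 1
((((((((((((R → R) → ¬P) → Q) → Q) → P) → R) → ¬R) → P) → P) → R) → R) → R): 1 > 0.1, so result = 0.1
(((((((((((((R → R) → ¬P) → Q) → Q) → P) → R) → ¬R) → P) → P) → R) → R) → R) → R): 0.1 ≤ 0.1, so result = 1
((((((((((((((R → R) → ¬P) → Q) → Q) → P) → R) → ¬R) → P) → P) → R) → R) → R) → R) → P): 1 > 0.5, so result = 0.5
(((((((((((((((R → R) → ¬P) → Q) → Q) → P) → R) → ¬R) → P) → P) → R) → R) → R) → R) → P) → R): 0.5 > 0.1, so result = 0.1

0.10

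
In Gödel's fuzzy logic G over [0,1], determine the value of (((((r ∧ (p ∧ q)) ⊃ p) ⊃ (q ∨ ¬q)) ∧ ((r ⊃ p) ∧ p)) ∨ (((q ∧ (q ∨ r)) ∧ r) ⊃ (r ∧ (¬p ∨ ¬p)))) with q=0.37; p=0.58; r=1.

(p ∧ q) = min(0.58, 0.37) = 0.37
(r ∧ (p ∧ q)) = min(1, 0.37) = 0.37
((r ∧ (p ∧ q)) ⊃ p): 0.37 ≤ 0.58, so result = 1
¬q: Gödel ¬ of 0.37 = 0 (operand ≠ 0)
(q ∨ ¬q) = max(0.37, 0) = 0.37
(((r ∧ (p ∧ q)) ⊃ p) ⊃ (q ∨ ¬q)): 1 > 0.37, so result = 0.37
(r ⊃ p): 1 > 0.58, so result = 0.58
((r ⊃ p) ∧ p) = min(0.58, 0.58) = 0.58
((((r ∧ (p ∧ q)) ⊃ p) ⊃ (q ∨ ¬q)) ∧ ((r ⊃ p) ∧ p)) = min(0.37, 0.58) = 0.37
(q ∨ r) = max(0.37, 1) = 1
(q ∧ (q ∨ r)) = min(0.37, 1) = 0.37
((q ∧ (q ∨ r)) ∧ r) = min(0.37, 1) = 0.37
¬p: Gödel ¬ of 0.58 = 0 (operand ≠ 0)
¬p: Gödel ¬ of 0.58 = 0 (operand ≠ 0)
(¬p ∨ ¬p) = max(0, 0) = 0
(r ∧ (¬p ∨ ¬p)) = min(1, 0) = 0
(((q ∧ (q ∨ r)) ∧ r) ⊃ (r ∧ (¬p ∨ ¬p))): 0.37 > 0, so result = 0
(((((r ∧ (p ∧ q)) ⊃ p) ⊃ (q ∨ ¬q)) ∧ ((r ⊃ p) ∧ p)) ∨ (((q ∧ (q ∨ r)) ∧ r) ⊃ (r ∧ (¬p ∨ ¬p)))) = max(0.37, 0) = 0.37

0.37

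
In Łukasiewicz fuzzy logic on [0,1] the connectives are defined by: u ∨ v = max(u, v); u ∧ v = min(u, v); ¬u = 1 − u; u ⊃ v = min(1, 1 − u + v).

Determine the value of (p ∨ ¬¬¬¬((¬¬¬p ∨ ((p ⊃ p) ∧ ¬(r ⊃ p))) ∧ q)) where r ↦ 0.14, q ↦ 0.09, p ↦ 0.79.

0.79

¬p: Łukasiewicz ¬ gives 1 − 0.79 = 0.21
¬¬p: Łukasiewicz ¬ gives 1 − 0.21 = 0.79
¬¬¬p: Łukasiewicz ¬ gives 1 − 0.79 = 0.21
(p ⊃ p): min(1, 1 − 0.79 + 0.79) = 1
(r ⊃ p): min(1, 1 − 0.14 + 0.79) = 1
¬(r ⊃ p): Łukasiewicz ¬ gives 1 − 1 = 0
((p ⊃ p) ∧ ¬(r ⊃ p)) = min(1, 0) = 0
(¬¬¬p ∨ ((p ⊃ p) ∧ ¬(r ⊃ p))) = max(0.21, 0) = 0.21
((¬¬¬p ∨ ((p ⊃ p) ∧ ¬(r ⊃ p))) ∧ q) = min(0.21, 0.09) = 0.09
¬((¬¬¬p ∨ ((p ⊃ p) ∧ ¬(r ⊃ p))) ∧ q): Łukasiewicz ¬ gives 1 − 0.09 = 0.91
¬¬((¬¬¬p ∨ ((p ⊃ p) ∧ ¬(r ⊃ p))) ∧ q): Łukasiewicz ¬ gives 1 − 0.91 = 0.09
¬¬¬((¬¬¬p ∨ ((p ⊃ p) ∧ ¬(r ⊃ p))) ∧ q): Łukasiewicz ¬ gives 1 − 0.09 = 0.91
¬¬¬¬((¬¬¬p ∨ ((p ⊃ p) ∧ ¬(r ⊃ p))) ∧ q): Łukasiewicz ¬ gives 1 − 0.91 = 0.09
(p ∨ ¬¬¬¬((¬¬¬p ∨ ((p ⊃ p) ∧ ¬(r ⊃ p))) ∧ q)) = max(0.79, 0.09) = 0.79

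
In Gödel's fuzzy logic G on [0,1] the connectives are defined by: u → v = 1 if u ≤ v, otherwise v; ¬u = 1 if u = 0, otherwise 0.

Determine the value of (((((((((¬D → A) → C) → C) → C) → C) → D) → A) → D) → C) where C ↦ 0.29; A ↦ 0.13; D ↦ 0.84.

¬D: Gödel ¬ of 0.84 = 0 (operand ≠ 0)
(¬D → A): 0 ≤ 0.13, so result = 1
((¬D → A) → C): 1 > 0.29, so result = 0.29
(((¬D → A) → C) → C): 0.29 ≤ 0.29, so result = 1
((((¬D → A) → C) → C) → C): 1 > 0.29, so result = 0.29
(((((¬D → A) → C) → C) → C) → C): 0.29 ≤ 0.29, so result = 1
((((((¬D → A) → C) → C) → C) → C) → D): 1 > 0.84, so result = 0.84
(((((((¬D → A) → C) → C) → C) → C) → D) → A): 0.84 > 0.13, so result = 0.13
((((((((¬D → A) → C) → C) → C) → C) → D) → A) → D): 0.13 ≤ 0.84, so result = 1
(((((((((¬D → A) → C) → C) → C) → C) → D) → A) → D) → C): 1 > 0.29, so result = 0.29

0.29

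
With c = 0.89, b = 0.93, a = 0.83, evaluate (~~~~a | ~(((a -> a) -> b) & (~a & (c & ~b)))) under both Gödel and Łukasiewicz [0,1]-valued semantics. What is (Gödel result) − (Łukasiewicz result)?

0.07

Gödel evaluation:
  ~a: Gödel ¬ of 0.83 = 0 (operand ≠ 0)
  ~~a: Gödel ¬ of 0 = 1 (operand is 0)
  ~~~a: Gödel ¬ of 1 = 0 (operand ≠ 0)
  ~~~~a: Gödel ¬ of 0 = 1 (operand is 0)
  (a -> a): 0.83 ≤ 0.83, so result = 1
  ((a -> a) -> b): 1 > 0.93, so result = 0.93
  ~a: Gödel ¬ of 0.83 = 0 (operand ≠ 0)
  ~b: Gödel ¬ of 0.93 = 0 (operand ≠ 0)
  (c & ~b) = min(0.89, 0) = 0
  (~a & (c & ~b)) = min(0, 0) = 0
  (((a -> a) -> b) & (~a & (c & ~b))) = min(0.93, 0) = 0
  ~(((a -> a) -> b) & (~a & (c & ~b))): Gödel ¬ of 0 = 1 (operand is 0)
  (~~~~a | ~(((a -> a) -> b) & (~a & (c & ~b)))) = max(1, 1) = 1
  Gödel value = 1
Łukasiewicz evaluation:
  ~a: Łukasiewicz ¬ gives 1 − 0.83 = 0.17
  ~~a: Łukasiewicz ¬ gives 1 − 0.17 = 0.83
  ~~~a: Łukasiewicz ¬ gives 1 − 0.83 = 0.17
  ~~~~a: Łukasiewicz ¬ gives 1 − 0.17 = 0.83
  (a -> a): min(1, 1 − 0.83 + 0.83) = 1
  ((a -> a) -> b): min(1, 1 − 1 + 0.93) = 0.93
  ~a: Łukasiewicz ¬ gives 1 − 0.83 = 0.17
  ~b: Łukasiewicz ¬ gives 1 − 0.93 = 0.07
  (c & ~b) = min(0.89, 0.07) = 0.07
  (~a & (c & ~b)) = min(0.17, 0.07) = 0.07
  (((a -> a) -> b) & (~a & (c & ~b))) = min(0.93, 0.07) = 0.07
  ~(((a -> a) -> b) & (~a & (c & ~b))): Łukasiewicz ¬ gives 1 − 0.07 = 0.93
  (~~~~a | ~(((a -> a) -> b) & (~a & (c & ~b)))) = max(0.83, 0.93) = 0.93
  Łukasiewicz value = 0.93
Difference: 1 − 0.93 = 0.07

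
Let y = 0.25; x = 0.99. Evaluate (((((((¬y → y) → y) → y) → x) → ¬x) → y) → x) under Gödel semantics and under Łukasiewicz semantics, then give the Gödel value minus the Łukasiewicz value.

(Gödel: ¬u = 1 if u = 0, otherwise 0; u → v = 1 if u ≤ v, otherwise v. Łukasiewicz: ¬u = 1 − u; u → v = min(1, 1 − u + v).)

0.00

Gödel evaluation:
  ¬y: Gödel ¬ of 0.25 = 0 (operand ≠ 0)
  (¬y → y): 0 ≤ 0.25, so result = 1
  ((¬y → y) → y): 1 > 0.25, so result = 0.25
  (((¬y → y) → y) → y): 0.25 ≤ 0.25, so result = 1
  ((((¬y → y) → y) → y) → x): 1 > 0.99, so result = 0.99
  ¬x: Gödel ¬ of 0.99 = 0 (operand ≠ 0)
  (((((¬y → y) → y) → y) → x) → ¬x): 0.99 > 0, so result = 0
  ((((((¬y → y) → y) → y) → x) → ¬x) → y): 0 ≤ 0.25, so result = 1
  (((((((¬y → y) → y) → y) → x) → ¬x) → y) → x): 1 > 0.99, so result = 0.99
  Gödel value = 0.99
Łukasiewicz evaluation:
  ¬y: Łukasiewicz ¬ gives 1 − 0.25 = 0.75
  (¬y → y): min(1, 1 − 0.75 + 0.25) = 0.5
  ((¬y → y) → y): min(1, 1 − 0.5 + 0.25) = 0.75
  (((¬y → y) → y) → y): min(1, 1 − 0.75 + 0.25) = 0.5
  ((((¬y → y) → y) → y) → x): min(1, 1 − 0.5 + 0.99) = 1
  ¬x: Łukasiewicz ¬ gives 1 − 0.99 = 0.01
  (((((¬y → y) → y) → y) → x) → ¬x): min(1, 1 − 1 + 0.01) = 0.01
  ((((((¬y → y) → y) → y) → x) → ¬x) → y): min(1, 1 − 0.01 + 0.25) = 1
  (((((((¬y → y) → y) → y) → x) → ¬x) → y) → x): min(1, 1 − 1 + 0.99) = 0.99
  Łukasiewicz value = 0.99
Difference: 0.99 − 0.99 = 0.00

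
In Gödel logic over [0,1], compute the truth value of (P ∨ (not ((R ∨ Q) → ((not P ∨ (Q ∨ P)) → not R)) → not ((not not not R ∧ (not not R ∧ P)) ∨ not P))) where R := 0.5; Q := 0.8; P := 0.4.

(R ∨ Q) = max(0.5, 0.8) = 0.8
not P: Gödel ¬ of 0.4 = 0 (operand ≠ 0)
(Q ∨ P) = max(0.8, 0.4) = 0.8
(not P ∨ (Q ∨ P)) = max(0, 0.8) = 0.8
not R: Gödel ¬ of 0.5 = 0 (operand ≠ 0)
((not P ∨ (Q ∨ P)) → not R): 0.8 > 0, so result = 0
((R ∨ Q) → ((not P ∨ (Q ∨ P)) → not R)): 0.8 > 0, so result = 0
not ((R ∨ Q) → ((not P ∨ (Q ∨ P)) → not R)): Gödel ¬ of 0 = 1 (operand is 0)
not R: Gödel ¬ of 0.5 = 0 (operand ≠ 0)
not not R: Gödel ¬ of 0 = 1 (operand is 0)
not not not R: Gödel ¬ of 1 = 0 (operand ≠ 0)
not R: Gödel ¬ of 0.5 = 0 (operand ≠ 0)
not not R: Gödel ¬ of 0 = 1 (operand is 0)
(not not R ∧ P) = min(1, 0.4) = 0.4
(not not not R ∧ (not not R ∧ P)) = min(0, 0.4) = 0
not P: Gödel ¬ of 0.4 = 0 (operand ≠ 0)
((not not not R ∧ (not not R ∧ P)) ∨ not P) = max(0, 0) = 0
not ((not not not R ∧ (not not R ∧ P)) ∨ not P): Gödel ¬ of 0 = 1 (operand is 0)
(not ((R ∨ Q) → ((not P ∨ (Q ∨ P)) → not R)) → not ((not not not R ∧ (not not R ∧ P)) ∨ not P)): 1 ≤ 1, so result = 1
(P ∨ (not ((R ∨ Q) → ((not P ∨ (Q ∨ P)) → not R)) → not ((not not not R ∧ (not not R ∧ P)) ∨ not P))) = max(0.4, 1) = 1

1.00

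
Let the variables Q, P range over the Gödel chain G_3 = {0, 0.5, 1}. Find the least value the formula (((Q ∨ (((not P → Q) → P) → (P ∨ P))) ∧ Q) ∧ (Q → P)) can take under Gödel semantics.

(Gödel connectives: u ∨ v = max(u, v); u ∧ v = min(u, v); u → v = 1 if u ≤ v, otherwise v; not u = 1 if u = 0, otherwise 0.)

0.00

The minimum is attained at Q = 0, P = 0:
  not P: Gödel ¬ of 0 = 1 (operand is 0)
  (not P → Q): 1 > 0, so result = 0
  ((not P → Q) → P): 0 ≤ 0, so result = 1
  (P ∨ P) = max(0, 0) = 0
  (((not P → Q) → P) → (P ∨ P)): 1 > 0, so result = 0
  (Q ∨ (((not P → Q) → P) → (P ∨ P))) = max(0, 0) = 0
  ((Q ∨ (((not P → Q) → P) → (P ∨ P))) ∧ Q) = min(0, 0) = 0
  (Q → P): 0 ≤ 0, so result = 1
  (((Q ∨ (((not P → Q) → P) → (P ∨ P))) ∧ Q) ∧ (Q → P)) = min(0, 1) = 0
Checking all 9 assignments confirms none give a value below 0.00.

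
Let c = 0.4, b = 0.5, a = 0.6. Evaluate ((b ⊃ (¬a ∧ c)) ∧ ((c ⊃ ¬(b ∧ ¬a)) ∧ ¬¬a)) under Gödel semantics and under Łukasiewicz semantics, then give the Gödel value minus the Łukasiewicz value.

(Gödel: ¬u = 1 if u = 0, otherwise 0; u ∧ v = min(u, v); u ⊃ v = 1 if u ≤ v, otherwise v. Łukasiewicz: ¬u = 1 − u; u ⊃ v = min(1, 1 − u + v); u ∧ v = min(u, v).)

-0.60

Gödel evaluation:
  ¬a: Gödel ¬ of 0.6 = 0 (operand ≠ 0)
  (¬a ∧ c) = min(0, 0.4) = 0
  (b ⊃ (¬a ∧ c)): 0.5 > 0, so result = 0
  ¬a: Gödel ¬ of 0.6 = 0 (operand ≠ 0)
  (b ∧ ¬a) = min(0.5, 0) = 0
  ¬(b ∧ ¬a): Gödel ¬ of 0 = 1 (operand is 0)
  (c ⊃ ¬(b ∧ ¬a)): 0.4 ≤ 1, so result = 1
  ¬a: Gödel ¬ of 0.6 = 0 (operand ≠ 0)
  ¬¬a: Gödel ¬ of 0 = 1 (operand is 0)
  ((c ⊃ ¬(b ∧ ¬a)) ∧ ¬¬a) = min(1, 1) = 1
  ((b ⊃ (¬a ∧ c)) ∧ ((c ⊃ ¬(b ∧ ¬a)) ∧ ¬¬a)) = min(0, 1) = 0
  Gödel value = 0
Łukasiewicz evaluation:
  ¬a: Łukasiewicz ¬ gives 1 − 0.6 = 0.4
  (¬a ∧ c) = min(0.4, 0.4) = 0.4
  (b ⊃ (¬a ∧ c)): min(1, 1 − 0.5 + 0.4) = 0.9
  ¬a: Łukasiewicz ¬ gives 1 − 0.6 = 0.4
  (b ∧ ¬a) = min(0.5, 0.4) = 0.4
  ¬(b ∧ ¬a): Łukasiewicz ¬ gives 1 − 0.4 = 0.6
  (c ⊃ ¬(b ∧ ¬a)): min(1, 1 − 0.4 + 0.6) = 1
  ¬a: Łukasiewicz ¬ gives 1 − 0.6 = 0.4
  ¬¬a: Łukasiewicz ¬ gives 1 − 0.4 = 0.6
  ((c ⊃ ¬(b ∧ ¬a)) ∧ ¬¬a) = min(1, 0.6) = 0.6
  ((b ⊃ (¬a ∧ c)) ∧ ((c ⊃ ¬(b ∧ ¬a)) ∧ ¬¬a)) = min(0.9, 0.6) = 0.6
  Łukasiewicz value = 0.6
Difference: 0 − 0.6 = -0.60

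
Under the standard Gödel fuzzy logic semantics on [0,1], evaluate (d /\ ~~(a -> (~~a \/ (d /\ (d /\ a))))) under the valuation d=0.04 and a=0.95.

0.04

~a: Gödel ¬ of 0.95 = 0 (operand ≠ 0)
~~a: Gödel ¬ of 0 = 1 (operand is 0)
(d /\ a) = min(0.04, 0.95) = 0.04
(d /\ (d /\ a)) = min(0.04, 0.04) = 0.04
(~~a \/ (d /\ (d /\ a))) = max(1, 0.04) = 1
(a -> (~~a \/ (d /\ (d /\ a)))): 0.95 ≤ 1, so result = 1
~(a -> (~~a \/ (d /\ (d /\ a)))): Gödel ¬ of 1 = 0 (operand ≠ 0)
~~(a -> (~~a \/ (d /\ (d /\ a)))): Gödel ¬ of 0 = 1 (operand is 0)
(d /\ ~~(a -> (~~a \/ (d /\ (d /\ a))))) = min(0.04, 1) = 0.04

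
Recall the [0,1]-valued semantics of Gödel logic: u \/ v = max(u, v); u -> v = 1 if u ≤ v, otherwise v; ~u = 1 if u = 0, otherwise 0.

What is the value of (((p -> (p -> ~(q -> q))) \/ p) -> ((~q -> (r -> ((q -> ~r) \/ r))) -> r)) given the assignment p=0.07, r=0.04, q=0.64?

(q -> q): 0.64 ≤ 0.64, so result = 1
~(q -> q): Gödel ¬ of 1 = 0 (operand ≠ 0)
(p -> ~(q -> q)): 0.07 > 0, so result = 0
(p -> (p -> ~(q -> q))): 0.07 > 0, so result = 0
((p -> (p -> ~(q -> q))) \/ p) = max(0, 0.07) = 0.07
~q: Gödel ¬ of 0.64 = 0 (operand ≠ 0)
~r: Gödel ¬ of 0.04 = 0 (operand ≠ 0)
(q -> ~r): 0.64 > 0, so result = 0
((q -> ~r) \/ r) = max(0, 0.04) = 0.04
(r -> ((q -> ~r) \/ r)): 0.04 ≤ 0.04, so result = 1
(~q -> (r -> ((q -> ~r) \/ r))): 0 ≤ 1, so result = 1
((~q -> (r -> ((q -> ~r) \/ r))) -> r): 1 > 0.04, so result = 0.04
(((p -> (p -> ~(q -> q))) \/ p) -> ((~q -> (r -> ((q -> ~r) \/ r))) -> r)): 0.07 > 0.04, so result = 0.04

0.04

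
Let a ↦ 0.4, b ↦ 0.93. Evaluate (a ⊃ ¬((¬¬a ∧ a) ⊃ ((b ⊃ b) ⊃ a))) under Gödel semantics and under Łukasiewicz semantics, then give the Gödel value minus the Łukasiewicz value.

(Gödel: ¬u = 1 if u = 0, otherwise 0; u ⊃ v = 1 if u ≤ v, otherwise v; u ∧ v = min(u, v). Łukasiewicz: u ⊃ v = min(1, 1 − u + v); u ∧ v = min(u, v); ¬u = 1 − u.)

Gödel evaluation:
  ¬a: Gödel ¬ of 0.4 = 0 (operand ≠ 0)
  ¬¬a: Gödel ¬ of 0 = 1 (operand is 0)
  (¬¬a ∧ a) = min(1, 0.4) = 0.4
  (b ⊃ b): 0.93 ≤ 0.93, so result = 1
  ((b ⊃ b) ⊃ a): 1 > 0.4, so result = 0.4
  ((¬¬a ∧ a) ⊃ ((b ⊃ b) ⊃ a)): 0.4 ≤ 0.4, so result = 1
  ¬((¬¬a ∧ a) ⊃ ((b ⊃ b) ⊃ a)): Gödel ¬ of 1 = 0 (operand ≠ 0)
  (a ⊃ ¬((¬¬a ∧ a) ⊃ ((b ⊃ b) ⊃ a))): 0.4 > 0, so result = 0
  Gödel value = 0
Łukasiewicz evaluation:
  ¬a: Łukasiewicz ¬ gives 1 − 0.4 = 0.6
  ¬¬a: Łukasiewicz ¬ gives 1 − 0.6 = 0.4
  (¬¬a ∧ a) = min(0.4, 0.4) = 0.4
  (b ⊃ b): min(1, 1 − 0.93 + 0.93) = 1
  ((b ⊃ b) ⊃ a): min(1, 1 − 1 + 0.4) = 0.4
  ((¬¬a ∧ a) ⊃ ((b ⊃ b) ⊃ a)): min(1, 1 − 0.4 + 0.4) = 1
  ¬((¬¬a ∧ a) ⊃ ((b ⊃ b) ⊃ a)): Łukasiewicz ¬ gives 1 − 1 = 0
  (a ⊃ ¬((¬¬a ∧ a) ⊃ ((b ⊃ b) ⊃ a))): min(1, 1 − 0.4 + 0) = 0.6
  Łukasiewicz value = 0.6
Difference: 0 − 0.6 = -0.60

-0.60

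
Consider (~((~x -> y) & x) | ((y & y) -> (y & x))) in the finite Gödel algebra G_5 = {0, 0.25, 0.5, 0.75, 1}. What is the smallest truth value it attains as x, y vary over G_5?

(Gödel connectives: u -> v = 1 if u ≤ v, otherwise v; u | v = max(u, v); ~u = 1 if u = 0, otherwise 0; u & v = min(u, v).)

0.25

The minimum is attained at x = 0.25, y = 0.5:
  ~x: Gödel ¬ of 0.25 = 0 (operand ≠ 0)
  (~x -> y): 0 ≤ 0.5, so result = 1
  ((~x -> y) & x) = min(1, 0.25) = 0.25
  ~((~x -> y) & x): Gödel ¬ of 0.25 = 0 (operand ≠ 0)
  (y & y) = min(0.5, 0.5) = 0.5
  (y & x) = min(0.5, 0.25) = 0.25
  ((y & y) -> (y & x)): 0.5 > 0.25, so result = 0.25
  (~((~x -> y) & x) | ((y & y) -> (y & x))) = max(0, 0.25) = 0.25
Checking all 25 assignments confirms none give a value below 0.25.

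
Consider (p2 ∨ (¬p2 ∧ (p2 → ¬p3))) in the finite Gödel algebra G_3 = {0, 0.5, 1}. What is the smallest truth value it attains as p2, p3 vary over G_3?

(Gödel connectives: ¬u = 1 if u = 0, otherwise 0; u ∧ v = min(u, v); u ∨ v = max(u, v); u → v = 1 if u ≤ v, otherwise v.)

The minimum is attained at p2 = 0.5, p3 = 0:
  ¬p2: Gödel ¬ of 0.5 = 0 (operand ≠ 0)
  ¬p3: Gödel ¬ of 0 = 1 (operand is 0)
  (p2 → ¬p3): 0.5 ≤ 1, so result = 1
  (¬p2 ∧ (p2 → ¬p3)) = min(0, 1) = 0
  (p2 ∨ (¬p2 ∧ (p2 → ¬p3))) = max(0.5, 0) = 0.5
Checking all 9 assignments confirms none give a value below 0.50.

0.50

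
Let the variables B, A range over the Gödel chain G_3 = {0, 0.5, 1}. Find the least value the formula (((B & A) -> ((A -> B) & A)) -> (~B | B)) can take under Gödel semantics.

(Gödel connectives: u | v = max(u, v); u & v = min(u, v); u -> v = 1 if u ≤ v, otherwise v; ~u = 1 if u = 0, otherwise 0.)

0.50

The minimum is attained at B = 0.5, A = 0:
  (B & A) = min(0.5, 0) = 0
  (A -> B): 0 ≤ 0.5, so result = 1
  ((A -> B) & A) = min(1, 0) = 0
  ((B & A) -> ((A -> B) & A)): 0 ≤ 0, so result = 1
  ~B: Gödel ¬ of 0.5 = 0 (operand ≠ 0)
  (~B | B) = max(0, 0.5) = 0.5
  (((B & A) -> ((A -> B) & A)) -> (~B | B)): 1 > 0.5, so result = 0.5
Checking all 9 assignments confirms none give a value below 0.50.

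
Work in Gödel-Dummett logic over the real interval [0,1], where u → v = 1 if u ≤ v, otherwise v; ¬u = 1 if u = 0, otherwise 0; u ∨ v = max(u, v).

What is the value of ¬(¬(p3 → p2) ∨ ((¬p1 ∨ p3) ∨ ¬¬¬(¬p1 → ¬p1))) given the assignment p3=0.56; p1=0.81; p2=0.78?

0.00

(p3 → p2): 0.56 ≤ 0.78, so result = 1
¬(p3 → p2): Gödel ¬ of 1 = 0 (operand ≠ 0)
¬p1: Gödel ¬ of 0.81 = 0 (operand ≠ 0)
(¬p1 ∨ p3) = max(0, 0.56) = 0.56
¬p1: Gödel ¬ of 0.81 = 0 (operand ≠ 0)
¬p1: Gödel ¬ of 0.81 = 0 (operand ≠ 0)
(¬p1 → ¬p1): 0 ≤ 0, so result = 1
¬(¬p1 → ¬p1): Gödel ¬ of 1 = 0 (operand ≠ 0)
¬¬(¬p1 → ¬p1): Gödel ¬ of 0 = 1 (operand is 0)
¬¬¬(¬p1 → ¬p1): Gödel ¬ of 1 = 0 (operand ≠ 0)
((¬p1 ∨ p3) ∨ ¬¬¬(¬p1 → ¬p1)) = max(0.56, 0) = 0.56
(¬(p3 → p2) ∨ ((¬p1 ∨ p3) ∨ ¬¬¬(¬p1 → ¬p1))) = max(0, 0.56) = 0.56
¬(¬(p3 → p2) ∨ ((¬p1 ∨ p3) ∨ ¬¬¬(¬p1 → ¬p1))): Gödel ¬ of 0.56 = 0 (operand ≠ 0)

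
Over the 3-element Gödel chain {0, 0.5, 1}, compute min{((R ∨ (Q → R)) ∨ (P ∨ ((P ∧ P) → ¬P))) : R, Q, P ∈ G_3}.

The minimum is attained at R = 0, Q = 0.5, P = 0.5:
  (Q → R): 0.5 > 0, so result = 0
  (R ∨ (Q → R)) = max(0, 0) = 0
  (P ∧ P) = min(0.5, 0.5) = 0.5
  ¬P: Gödel ¬ of 0.5 = 0 (operand ≠ 0)
  ((P ∧ P) → ¬P): 0.5 > 0, so result = 0
  (P ∨ ((P ∧ P) → ¬P)) = max(0.5, 0) = 0.5
  ((R ∨ (Q → R)) ∨ (P ∨ ((P ∧ P) → ¬P))) = max(0, 0.5) = 0.5
Checking all 27 assignments confirms none give a value below 0.50.

0.50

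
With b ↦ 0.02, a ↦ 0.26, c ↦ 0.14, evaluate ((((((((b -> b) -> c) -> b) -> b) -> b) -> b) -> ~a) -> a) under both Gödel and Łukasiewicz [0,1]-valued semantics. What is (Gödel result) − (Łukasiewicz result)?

0.74

Gödel evaluation:
  (b -> b): 0.02 ≤ 0.02, so result = 1
  ((b -> b) -> c): 1 > 0.14, so result = 0.14
  (((b -> b) -> c) -> b): 0.14 > 0.02, so result = 0.02
  ((((b -> b) -> c) -> b) -> b): 0.02 ≤ 0.02, so result = 1
  (((((b -> b) -> c) -> b) -> b) -> b): 1 > 0.02, so result = 0.02
  ((((((b -> b) -> c) -> b) -> b) -> b) -> b): 0.02 ≤ 0.02, so result = 1
  ~a: Gödel ¬ of 0.26 = 0 (operand ≠ 0)
  (((((((b -> b) -> c) -> b) -> b) -> b) -> b) -> ~a): 1 > 0, so result = 0
  ((((((((b -> b) -> c) -> b) -> b) -> b) -> b) -> ~a) -> a): 0 ≤ 0.26, so result = 1
  Gödel value = 1
Łukasiewicz evaluation:
  (b -> b): min(1, 1 − 0.02 + 0.02) = 1
  ((b -> b) -> c): min(1, 1 − 1 + 0.14) = 0.14
  (((b -> b) -> c) -> b): min(1, 1 − 0.14 + 0.02) = 0.88
  ((((b -> b) -> c) -> b) -> b): min(1, 1 − 0.88 + 0.02) = 0.14
  (((((b -> b) -> c) -> b) -> b) -> b): min(1, 1 − 0.14 + 0.02) = 0.88
  ((((((b -> b) -> c) -> b) -> b) -> b) -> b): min(1, 1 − 0.88 + 0.02) = 0.14
  ~a: Łukasiewicz ¬ gives 1 − 0.26 = 0.74
  (((((((b -> b) -> c) -> b) -> b) -> b) -> b) -> ~a): min(1, 1 − 0.14 + 0.74) = 1
  ((((((((b -> b) -> c) -> b) -> b) -> b) -> b) -> ~a) -> a): min(1, 1 − 1 + 0.26) = 0.26
  Łukasiewicz value = 0.26
Difference: 1 − 0.26 = 0.74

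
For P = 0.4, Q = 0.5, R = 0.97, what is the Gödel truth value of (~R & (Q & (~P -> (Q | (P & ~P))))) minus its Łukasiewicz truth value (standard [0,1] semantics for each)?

-0.03

Gödel evaluation:
  ~R: Gödel ¬ of 0.97 = 0 (operand ≠ 0)
  ~P: Gödel ¬ of 0.4 = 0 (operand ≠ 0)
  ~P: Gödel ¬ of 0.4 = 0 (operand ≠ 0)
  (P & ~P) = min(0.4, 0) = 0
  (Q | (P & ~P)) = max(0.5, 0) = 0.5
  (~P -> (Q | (P & ~P))): 0 ≤ 0.5, so result = 1
  (Q & (~P -> (Q | (P & ~P)))) = min(0.5, 1) = 0.5
  (~R & (Q & (~P -> (Q | (P & ~P))))) = min(0, 0.5) = 0
  Gödel value = 0
Łukasiewicz evaluation:
  ~R: Łukasiewicz ¬ gives 1 − 0.97 = 0.03
  ~P: Łukasiewicz ¬ gives 1 − 0.4 = 0.6
  ~P: Łukasiewicz ¬ gives 1 − 0.4 = 0.6
  (P & ~P) = min(0.4, 0.6) = 0.4
  (Q | (P & ~P)) = max(0.5, 0.4) = 0.5
  (~P -> (Q | (P & ~P))): min(1, 1 − 0.6 + 0.5) = 0.9
  (Q & (~P -> (Q | (P & ~P)))) = min(0.5, 0.9) = 0.5
  (~R & (Q & (~P -> (Q | (P & ~P))))) = min(0.03, 0.5) = 0.03
  Łukasiewicz value = 0.03
Difference: 0 − 0.03 = -0.03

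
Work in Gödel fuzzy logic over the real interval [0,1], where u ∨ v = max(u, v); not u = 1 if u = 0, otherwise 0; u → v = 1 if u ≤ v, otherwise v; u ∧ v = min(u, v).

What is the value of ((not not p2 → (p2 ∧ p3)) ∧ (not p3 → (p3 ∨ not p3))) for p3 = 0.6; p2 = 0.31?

0.31

not p2: Gödel ¬ of 0.31 = 0 (operand ≠ 0)
not not p2: Gödel ¬ of 0 = 1 (operand is 0)
(p2 ∧ p3) = min(0.31, 0.6) = 0.31
(not not p2 → (p2 ∧ p3)): 1 > 0.31, so result = 0.31
not p3: Gödel ¬ of 0.6 = 0 (operand ≠ 0)
not p3: Gödel ¬ of 0.6 = 0 (operand ≠ 0)
(p3 ∨ not p3) = max(0.6, 0) = 0.6
(not p3 → (p3 ∨ not p3)): 0 ≤ 0.6, so result = 1
((not not p2 → (p2 ∧ p3)) ∧ (not p3 → (p3 ∨ not p3))) = min(0.31, 1) = 0.31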